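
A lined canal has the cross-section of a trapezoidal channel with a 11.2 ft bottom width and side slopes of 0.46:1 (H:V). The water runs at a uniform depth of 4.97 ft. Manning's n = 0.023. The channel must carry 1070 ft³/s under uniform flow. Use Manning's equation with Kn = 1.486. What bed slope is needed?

S = 0.0139

With bottom width b = 11.2 ft and side slope z = 0.46: A = (b + zy)y = (11.2 + 0.46×4.97)×4.97 = 67.03 ft²; P = b + 2y√(1+z²) = 11.2 + 2×4.97×1.101 = 22.14 ft.
Hydraulic radius R = A/P = 67.03/22.14 = 3.027 ft.
From Manning's equation, S = [nQ / (1.486 A R^(2/3))]² = [0.023 × 1070 / (1.486 × 67.03 × 3.027^(2/3))]² = 0.0139.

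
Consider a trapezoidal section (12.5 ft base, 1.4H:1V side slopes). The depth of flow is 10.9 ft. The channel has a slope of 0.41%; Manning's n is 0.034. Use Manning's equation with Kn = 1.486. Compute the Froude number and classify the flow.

With bottom width b = 12.5 ft and side slope z = 1.4: A = (b + zy)y = (12.5 + 1.4×10.9)×10.9 = 302.6 ft²; P = b + 2y√(1+z²) = 12.5 + 2×10.9×1.72 = 50.01 ft.
Hydraulic radius R = A/P = 302.6/50.01 = 6.051 ft.
V = (1.486/n) R^(2/3) √S = (1.486/0.034) × 6.051^(2/3) × √0.0041 = 9.293 ft/s. Hydraulic depth D_h = A/T = 302.6/43.02 = 7.034 ft.
Froude number Fr = V/√(g·D_h) = 9.293/√(32.2×7.034) = 0.617, which is less than 1, so the flow is subcritical.

subcritical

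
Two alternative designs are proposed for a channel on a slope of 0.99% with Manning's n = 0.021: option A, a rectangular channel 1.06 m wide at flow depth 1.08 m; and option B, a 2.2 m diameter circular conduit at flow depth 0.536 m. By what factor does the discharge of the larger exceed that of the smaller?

Channel A: Flow area A = b·y = 1.06 × 1.08 = 1.145 m². Wetted perimeter P = b + 2y = 1.06 + 2×1.08 = 3.22 m. Hydraulic radius R = A/P = 1.145/3.22 = 0.3555 m. Q_A = (1/0.021)·1.145·0.3555^(2/3)·√0.0099 = 2.722 m³/s.
Channel B: For a circular section of diameter D = 2.2 m at depth y = 0.536 m, the central angle is θ = 2 arccos(1 − 2y/D) = 2.065 rad. Then A = (D²/8)(θ − sin θ) = 0.7166 m² and P = Dθ/2 = 2.271 m. Hydraulic radius R = A/P = 0.7166/2.271 = 0.3155 m. Q_B = (1/0.021)·0.7166·0.3155^(2/3)·√0.0099 = 1.574 m³/s.
The larger discharge is 2.722 m³/s and the smaller is 1.574 m³/s; the ratio is 1.73.

1.73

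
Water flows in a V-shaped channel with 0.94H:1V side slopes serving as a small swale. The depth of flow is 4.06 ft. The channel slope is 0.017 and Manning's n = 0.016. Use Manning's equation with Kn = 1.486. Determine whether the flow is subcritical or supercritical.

supercritical

For a triangular section with side slope z = 0.94: A = zy² = 0.94×4.06² = 15.49 ft²; P = 2y√(1+z²) = 2×4.06×1.372 = 11.14 ft.
Hydraulic radius R = A/P = 15.49/11.14 = 1.39 ft.
V = (1.486/n) R^(2/3) √S = (1.486/0.016) × 1.39^(2/3) × √0.017 = 15.08 ft/s. Hydraulic depth D_h = A/T = 15.49/7.633 = 2.03 ft.
Froude number Fr = V/√(g·D_h) = 15.08/√(32.2×2.03) = 1.87, which is greater than 1, so the flow is supercritical.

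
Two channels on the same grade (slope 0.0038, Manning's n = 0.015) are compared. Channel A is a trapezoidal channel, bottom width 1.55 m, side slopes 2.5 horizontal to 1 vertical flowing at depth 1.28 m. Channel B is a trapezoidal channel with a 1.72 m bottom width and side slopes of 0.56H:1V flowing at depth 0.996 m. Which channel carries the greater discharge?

Channel A: With bottom width b = 1.55 m and side slope z = 2.5: A = (b + zy)y = (1.55 + 2.5×1.28)×1.28 = 6.08 m²; P = b + 2y√(1+z²) = 1.55 + 2×1.28×2.693 = 8.443 m. Hydraulic radius R = A/P = 6.08/8.443 = 0.7201 m. Q_A = (1/0.015)·6.08·0.7201^(2/3)·√0.0038 = 20.07 m³/s.
Channel B: With bottom width b = 1.72 m and side slope z = 0.56: A = (b + zy)y = (1.72 + 0.56×0.996)×0.996 = 2.269 m²; P = b + 2y√(1+z²) = 1.72 + 2×0.996×1.146 = 4.003 m. Hydraulic radius R = A/P = 2.269/4.003 = 0.5667 m. Q_B = (1/0.015)·2.269·0.5667^(2/3)·√0.0038 = 6.385 m³/s.
Q_A = 20.07 m³/s vs Q_B = 6.385 m³/s, so channel A carries more.

channel A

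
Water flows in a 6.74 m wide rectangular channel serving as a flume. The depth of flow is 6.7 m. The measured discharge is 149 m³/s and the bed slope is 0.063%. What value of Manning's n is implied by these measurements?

n = 0.013

Flow area A = b·y = 6.74 × 6.7 = 45.16 m². Wetted perimeter P = b + 2y = 6.74 + 2×6.7 = 20.14 m.
Hydraulic radius R = A/P = 45.16/20.14 = 2.242 m.
Rearranging Manning's equation: n = (1/Q) A R^(2/3) S^(1/2) = (1/149) × 45.16 × 2.242^(2/3) × √0.00063 = 0.013.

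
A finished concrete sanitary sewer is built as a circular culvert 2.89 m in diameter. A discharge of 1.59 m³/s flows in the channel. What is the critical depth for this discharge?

y_c = 0.534 m

At critical depth, Q² T / (g A³) = 1, i.e. A³/T = Q²/g = 1.59²/9.81 = 0.2577.
At y = 0.407 m: A³/T = 0.08877 — short.
At y = 0.578 m: A³/T = 0.3524 — over.
At y = 0.534 m: A³/T = 0.2583 — ≈ 0.2577.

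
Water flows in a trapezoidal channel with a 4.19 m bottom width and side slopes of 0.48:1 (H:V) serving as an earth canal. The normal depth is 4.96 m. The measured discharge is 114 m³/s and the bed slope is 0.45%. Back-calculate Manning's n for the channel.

With bottom width b = 4.19 m and side slope z = 0.48: A = (b + zy)y = (4.19 + 0.48×4.96)×4.96 = 32.59 m²; P = b + 2y√(1+z²) = 4.19 + 2×4.96×1.109 = 15.19 m.
Hydraulic radius R = A/P = 32.59/15.19 = 2.145 m.
Rearranging Manning's equation: n = (1/Q) A R^(2/3) S^(1/2) = (1/114) × 32.59 × 2.145^(2/3) × √0.0045 = 0.0319.

n = 0.0319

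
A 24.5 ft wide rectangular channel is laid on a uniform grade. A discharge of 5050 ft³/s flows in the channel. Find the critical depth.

For a rectangular channel, critical depth y_c = (q²/g)^(1/3) where q = Q/b = 5050/24.5 = 206.1 ft²/s.
So y_c = (206.1²/32.2)^(1/3) = 11 ft.

y_c = 11 ft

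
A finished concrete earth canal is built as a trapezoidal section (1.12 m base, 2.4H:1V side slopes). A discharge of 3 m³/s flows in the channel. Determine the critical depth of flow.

y_c = 0.602 m

At critical depth, Q² T / (g A³) = 1, i.e. A³/T = Q²/g = 3²/9.81 = 0.9174.
Trying y = 0.675 m: A³/T = 1.451 — high.
Trying y = 0.453 m: A³/T = 0.3034 — low.
Trying y = 0.602 m: A³/T = 0.918 — close enough.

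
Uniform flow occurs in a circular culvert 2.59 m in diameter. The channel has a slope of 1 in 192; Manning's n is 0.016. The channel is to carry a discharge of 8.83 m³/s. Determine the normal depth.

y_n = 1.29 m

Manning's equation rearranged: A R^(2/3) = nQ / (1·√S) = 0.016 × 8.83 / (√0.005208) = 1.958.
At y = 1.16 m: A R^(2/3) = 1.629 — too small.
At y = 1.57 m: A R^(2/3) = 2.691 — too large.
At y = 1.29 m: A R^(2/3) = 1.959 — close enough.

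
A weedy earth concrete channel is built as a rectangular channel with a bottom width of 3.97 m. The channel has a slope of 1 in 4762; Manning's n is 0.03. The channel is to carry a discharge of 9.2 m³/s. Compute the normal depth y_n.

y_n = 3.98 m

Manning's equation rearranged: A R^(2/3) = nQ / (1·√S) = 0.03 × 9.2 / (√0.00021) = 19.05.
Try y = 3.15 m: A R^(2/3) = 14.26 — short.
Try y = 4.33 m: A R^(2/3) = 21.11 — over.
Try y = 3.98 m: A R^(2/3) = 19.06 — matches.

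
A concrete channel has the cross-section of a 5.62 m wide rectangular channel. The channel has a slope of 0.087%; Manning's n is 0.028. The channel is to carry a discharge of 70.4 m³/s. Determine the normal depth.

Manning's equation rearranged: A R^(2/3) = nQ / (1·√S) = 0.028 × 70.4 / (√0.00087) = 66.83.
At y = 9.4 m: A R^(2/3) = 88.36 — too large.
At y = 5.35 m: A R^(2/3) = 45.19 — too small.
At y = 7.4 m: A R^(2/3) = 66.82 — ≈ 66.83.

y_n = 7.4 m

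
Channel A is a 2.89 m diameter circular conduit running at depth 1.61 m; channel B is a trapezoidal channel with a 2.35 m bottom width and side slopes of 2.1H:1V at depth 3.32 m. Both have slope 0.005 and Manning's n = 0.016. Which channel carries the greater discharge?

channel B

Channel A: For a circular section of diameter D = 2.89 m at depth y = 1.61 m, the central angle is θ = 2 arccos(1 − 2y/D) = 3.37 rad. Then A = (D²/8)(θ − sin θ) = 3.756 m² and P = Dθ/2 = 4.87 m. Hydraulic radius R = A/P = 3.756/4.87 = 0.7711 m. Q_A = (1/0.016)·3.756·0.7711^(2/3)·√0.005 = 13.96 m³/s.
Channel B: With bottom width b = 2.35 m and side slope z = 2.1: A = (b + zy)y = (2.35 + 2.1×3.32)×3.32 = 30.95 m²; P = b + 2y√(1+z²) = 2.35 + 2×3.32×2.326 = 17.79 m. Hydraulic radius R = A/P = 30.95/17.79 = 1.739 m. Q_B = (1/0.016)·30.95·1.739^(2/3)·√0.005 = 197.8 m³/s.
Q_A = 13.96 m³/s vs Q_B = 197.8 m³/s, so channel B carries more.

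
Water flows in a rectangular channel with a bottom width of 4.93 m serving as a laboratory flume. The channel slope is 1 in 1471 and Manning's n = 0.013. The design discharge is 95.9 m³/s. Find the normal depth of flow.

y_n = 6.57 m

Manning's equation rearranged: A R^(2/3) = nQ / (1·√S) = 0.013 × 95.9 / (√0.0006798) = 47.82.
Trying y = 4.65 m: A R^(2/3) = 31.5 — too small.
Trying y = 7.52 m: A R^(2/3) = 56 — too large.
Trying y = 6.57 m: A R^(2/3) = 47.79 — ≈ 47.82.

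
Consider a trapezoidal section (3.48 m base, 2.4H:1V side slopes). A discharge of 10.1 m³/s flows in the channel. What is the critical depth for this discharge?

At critical depth, Q² T / (g A³) = 1, i.e. A³/T = Q²/g = 10.1²/9.81 = 10.4.
At y = 0.679 m: A³/T = 6.197 — low.
At y = 0.856 m: A³/T = 14.01 — high.
At y = 0.787 m: A³/T = 10.39 — ≈ 10.4.

y_c = 0.787 m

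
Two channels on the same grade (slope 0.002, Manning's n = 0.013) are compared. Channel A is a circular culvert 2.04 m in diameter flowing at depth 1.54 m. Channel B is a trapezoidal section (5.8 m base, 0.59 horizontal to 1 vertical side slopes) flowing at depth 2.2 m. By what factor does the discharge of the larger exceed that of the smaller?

10.3

Channel A: For a circular section of diameter D = 2.04 m at depth y = 1.54 m, the central angle is θ = 2 arccos(1 − 2y/D) = 4.212 rad. Then A = (D²/8)(θ − sin θ) = 2.647 m² and P = Dθ/2 = 4.296 m. Hydraulic radius R = A/P = 2.647/4.296 = 0.6162 m. Q_A = (1/0.013)·2.647·0.6162^(2/3)·√0.002 = 6.594 m³/s.
Channel B: With bottom width b = 5.8 m and side slope z = 0.59: A = (b + zy)y = (5.8 + 0.59×2.2)×2.2 = 15.62 m²; P = b + 2y√(1+z²) = 5.8 + 2×2.2×1.161 = 10.91 m. Hydraulic radius R = A/P = 15.62/10.91 = 1.431 m. Q_B = (1/0.013)·15.62·1.431^(2/3)·√0.002 = 68.23 m³/s.
The larger discharge is 68.23 m³/s and the smaller is 6.594 m³/s; the ratio is 10.3.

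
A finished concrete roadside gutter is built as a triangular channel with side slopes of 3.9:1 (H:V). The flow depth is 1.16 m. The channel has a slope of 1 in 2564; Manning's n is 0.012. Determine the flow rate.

Q = 5.88 m³/s

For a triangular section with side slope z = 3.9: A = zy² = 3.9×1.16² = 5.248 m²; P = 2y√(1+z²) = 2×1.16×4.026 = 9.341 m.
Hydraulic radius R = A/P = 5.248/9.341 = 0.5618 m.
Manning's equation: Q = (1/n) A R^(2/3) S^(1/2) = (1/0.012) × 5.248 × 0.5618^(2/3) × 0.00039^(1/2) = 5.88 m³/s.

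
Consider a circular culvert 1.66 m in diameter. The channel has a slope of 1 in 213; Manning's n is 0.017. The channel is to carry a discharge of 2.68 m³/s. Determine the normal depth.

Manning's equation rearranged: A R^(2/3) = nQ / (1·√S) = 0.017 × 2.68 / (√0.004695) = 0.6649.
Trying y = 0.706 m: A R^(2/3) = 0.4535 — too small.
Trying y = 0.881 m: A R^(2/3) = 0.6653 — close enough.

y_n = 0.881 m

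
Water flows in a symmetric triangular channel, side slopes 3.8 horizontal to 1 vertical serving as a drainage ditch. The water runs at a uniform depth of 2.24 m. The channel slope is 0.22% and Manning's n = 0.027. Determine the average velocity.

V = 1.83 m/s

For a triangular section with side slope z = 3.8: A = zy² = 3.8×2.24² = 19.07 m²; P = 2y√(1+z²) = 2×2.24×3.929 = 17.6 m.
Hydraulic radius R = A/P = 19.07/17.6 = 1.083 m.
From Manning's equation, V = (1/n) R^(2/3) S^(1/2) = (1/0.027) × 1.083^(2/3) × 0.0022^(1/2) = 1.83 m/s.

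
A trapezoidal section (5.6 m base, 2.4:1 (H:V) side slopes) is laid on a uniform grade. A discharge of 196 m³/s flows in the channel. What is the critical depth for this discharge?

y_c = 3.25 m

At critical depth, Q² T / (g A³) = 1, i.e. A³/T = Q²/g = 196²/9.81 = 3916.
Trying y = 3.62 m: A³/T = 6022 — too large.
Trying y = 2.77 m: A³/T = 2067 — too small.
Trying y = 3.25 m: A³/T = 3896 — close enough.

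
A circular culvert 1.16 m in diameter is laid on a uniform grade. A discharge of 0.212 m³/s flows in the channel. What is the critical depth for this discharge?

At critical depth, Q² T / (g A³) = 1, i.e. A³/T = Q²/g = 0.212²/9.81 = 0.004581.
Trying y = 0.274 m: A³/T = 0.007037 — high.
Trying y = 0.18 m: A³/T = 0.001355 — low.
Trying y = 0.246 m: A³/T = 0.004618 — close enough.

y_c = 0.246 m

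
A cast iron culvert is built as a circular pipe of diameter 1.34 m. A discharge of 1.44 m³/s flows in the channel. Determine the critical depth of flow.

y_c = 0.634 m

At critical depth, Q² T / (g A³) = 1, i.e. A³/T = Q²/g = 1.44²/9.81 = 0.2114.
Trying y = 0.482 m: A³/T = 0.07399 — short.
Trying y = 0.634 m: A³/T = 0.2119 — ≈ 0.2114.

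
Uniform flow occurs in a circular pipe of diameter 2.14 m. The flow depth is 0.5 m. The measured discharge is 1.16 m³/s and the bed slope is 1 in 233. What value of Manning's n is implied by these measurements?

For a circular section of diameter D = 2.14 m at depth y = 0.5 m, the central angle is θ = 2 arccos(1 − 2y/D) = 2.018 rad. Then A = (D²/8)(θ − sin θ) = 0.639 m² and P = Dθ/2 = 2.159 m.
Hydraulic radius R = A/P = 0.639/2.159 = 0.296 m.
Rearranging Manning's equation: n = (1/Q) A R^(2/3) S^(1/2) = (1/1.16) × 0.639 × 0.296^(2/3) × √0.004292 = 0.016.

n = 0.016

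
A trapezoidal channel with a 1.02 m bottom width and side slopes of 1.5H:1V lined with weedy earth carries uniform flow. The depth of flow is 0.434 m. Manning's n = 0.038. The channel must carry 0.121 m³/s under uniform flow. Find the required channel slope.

With bottom width b = 1.02 m and side slope z = 1.5: A = (b + zy)y = (1.02 + 1.5×0.434)×0.434 = 0.7252 m²; P = b + 2y√(1+z²) = 1.02 + 2×0.434×1.803 = 2.585 m.
Hydraulic radius R = A/P = 0.7252/2.585 = 0.2806 m.
From Manning's equation, S = [nQ / (1 A R^(2/3))]² = [0.038 × 0.121 / (1 × 0.7252 × 0.2806^(2/3))]² = 0.000219.

S = 0.000219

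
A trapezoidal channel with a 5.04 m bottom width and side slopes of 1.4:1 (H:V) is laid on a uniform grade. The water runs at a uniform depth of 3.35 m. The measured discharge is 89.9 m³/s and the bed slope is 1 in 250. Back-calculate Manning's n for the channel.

With bottom width b = 5.04 m and side slope z = 1.4: A = (b + zy)y = (5.04 + 1.4×3.35)×3.35 = 32.6 m²; P = b + 2y√(1+z²) = 5.04 + 2×3.35×1.72 = 16.57 m.
Hydraulic radius R = A/P = 32.6/16.57 = 1.967 m.
Rearranging Manning's equation: n = (1/Q) A R^(2/3) S^(1/2) = (1/89.9) × 32.6 × 1.967^(2/3) × √0.004 = 0.036.

n = 0.036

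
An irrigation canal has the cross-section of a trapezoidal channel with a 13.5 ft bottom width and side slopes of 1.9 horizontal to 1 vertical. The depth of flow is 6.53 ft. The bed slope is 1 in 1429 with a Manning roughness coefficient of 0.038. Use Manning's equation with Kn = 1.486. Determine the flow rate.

Q = 446 ft³/s

With bottom width b = 13.5 ft and side slope z = 1.9: A = (b + zy)y = (13.5 + 1.9×6.53)×6.53 = 169.2 ft²; P = b + 2y√(1+z²) = 13.5 + 2×6.53×2.147 = 41.54 ft.
Hydraulic radius R = A/P = 169.2/41.54 = 4.072 ft.
Manning's equation: Q = (1.486/n) A R^(2/3) S^(1/2) = (1.486/0.038) × 169.2 × 4.072^(2/3) × 0.0006998^(1/2) = 446 ft³/s.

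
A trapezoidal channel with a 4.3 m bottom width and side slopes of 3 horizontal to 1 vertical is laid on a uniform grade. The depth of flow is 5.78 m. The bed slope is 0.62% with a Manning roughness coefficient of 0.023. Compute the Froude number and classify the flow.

With bottom width b = 4.3 m and side slope z = 3: A = (b + zy)y = (4.3 + 3×5.78)×5.78 = 125.1 m²; P = b + 2y√(1+z²) = 4.3 + 2×5.78×3.162 = 40.86 m.
Hydraulic radius R = A/P = 125.1/40.86 = 3.061 m.
V = (1/n) R^(2/3) √S = (1/0.023) × 3.061^(2/3) × √0.0062 = 7.218 m/s. Hydraulic depth D_h = A/T = 125.1/38.98 = 3.209 m.
Froude number Fr = V/√(g·D_h) = 7.218/√(9.81×3.209) = 1.29, which is greater than 1, so the flow is supercritical.

supercritical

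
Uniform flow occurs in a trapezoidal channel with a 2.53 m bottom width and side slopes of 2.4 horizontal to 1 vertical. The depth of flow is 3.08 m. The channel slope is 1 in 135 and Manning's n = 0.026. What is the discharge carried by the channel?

With bottom width b = 2.53 m and side slope z = 2.4: A = (b + zy)y = (2.53 + 2.4×3.08)×3.08 = 30.56 m²; P = b + 2y√(1+z²) = 2.53 + 2×3.08×2.6 = 18.55 m.
Hydraulic radius R = A/P = 30.56/18.55 = 1.648 m.
Manning's equation: Q = (1/n) A R^(2/3) S^(1/2) = (1/0.026) × 30.56 × 1.648^(2/3) × 0.007407^(1/2) = 141 m³/s.

Q = 141 m³/s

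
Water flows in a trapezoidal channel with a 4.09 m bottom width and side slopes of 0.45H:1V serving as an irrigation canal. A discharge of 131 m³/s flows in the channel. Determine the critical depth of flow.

At critical depth, Q² T / (g A³) = 1, i.e. A³/T = Q²/g = 131²/9.81 = 1749.
Try y = 2.83 m: A³/T = 526.9 — too small.
Try y = 4.63 m: A³/T = 2828 — too large.
Try y = 4.03 m: A³/T = 1745 — close enough.

y_c = 4.03 m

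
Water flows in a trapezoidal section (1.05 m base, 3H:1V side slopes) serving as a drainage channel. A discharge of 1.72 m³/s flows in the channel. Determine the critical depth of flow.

At critical depth, Q² T / (g A³) = 1, i.e. A³/T = Q²/g = 1.72²/9.81 = 0.3016.
At y = 0.389 m: A³/T = 0.1895 — low.
At y = 0.525 m: A³/T = 0.6232 — high.
At y = 0.438 m: A³/T = 0.3018 — ≈ 0.3016.

y_c = 0.438 m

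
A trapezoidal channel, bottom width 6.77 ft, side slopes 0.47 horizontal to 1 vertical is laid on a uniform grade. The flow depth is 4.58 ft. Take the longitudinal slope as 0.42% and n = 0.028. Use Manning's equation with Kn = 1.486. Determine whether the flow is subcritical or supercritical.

With bottom width b = 6.77 ft and side slope z = 0.47: A = (b + zy)y = (6.77 + 0.47×4.58)×4.58 = 40.87 ft²; P = b + 2y√(1+z²) = 6.77 + 2×4.58×1.105 = 16.89 ft.
Hydraulic radius R = A/P = 40.87/16.89 = 2.419 ft.
V = (1.486/n) R^(2/3) √S = (1.486/0.028) × 2.419^(2/3) × √0.0042 = 6.198 ft/s. Hydraulic depth D_h = A/T = 40.87/11.08 = 3.69 ft.
Froude number Fr = V/√(g·D_h) = 6.198/√(32.2×3.69) = 0.569, which is less than 1, so the flow is subcritical.

subcritical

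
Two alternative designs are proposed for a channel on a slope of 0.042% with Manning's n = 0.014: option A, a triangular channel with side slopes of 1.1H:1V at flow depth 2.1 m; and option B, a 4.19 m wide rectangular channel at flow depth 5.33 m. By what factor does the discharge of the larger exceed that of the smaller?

7.15

Channel A: For a triangular section with side slope z = 1.1: A = zy² = 1.1×2.1² = 4.851 m²; P = 2y√(1+z²) = 2×2.1×1.487 = 6.244 m. Hydraulic radius R = A/P = 4.851/6.244 = 0.7769 m. Q_A = (1/0.014)·4.851·0.7769^(2/3)·√0.00042 = 6.001 m³/s.
Channel B: Flow area A = b·y = 4.19 × 5.33 = 22.33 m². Wetted perimeter P = b + 2y = 4.19 + 2×5.33 = 14.85 m. Hydraulic radius R = A/P = 22.33/14.85 = 1.504 m. Q_B = (1/0.014)·22.33·1.504^(2/3)·√0.00042 = 42.91 m³/s.
The larger discharge is 42.91 m³/s and the smaller is 6.001 m³/s; the ratio is 7.15.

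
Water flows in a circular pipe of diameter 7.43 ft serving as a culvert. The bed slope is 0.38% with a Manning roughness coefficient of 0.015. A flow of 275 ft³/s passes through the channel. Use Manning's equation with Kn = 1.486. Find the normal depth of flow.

y_n = 4.53 ft

Manning's equation rearranged: A R^(2/3) = nQ / (1.486·√S) = 0.015 × 275 / (1.486 × √0.0038) = 45.03.
Try y = 5.46 ft: A R^(2/3) = 58.32 — over.
Try y = 4.53 ft: A R^(2/3) = 45.1 — ≈ 45.03.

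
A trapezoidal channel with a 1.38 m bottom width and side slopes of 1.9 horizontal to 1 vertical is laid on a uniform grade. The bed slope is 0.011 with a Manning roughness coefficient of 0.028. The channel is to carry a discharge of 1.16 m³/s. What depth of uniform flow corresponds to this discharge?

y_n = 0.368 m

Manning's equation rearranged: A R^(2/3) = nQ / (1·√S) = 0.028 × 1.16 / (√0.011) = 0.3097.
At y = 0.279 m: A R^(2/3) = 0.1863 — short.
At y = 0.451 m: A R^(2/3) = 0.4563 — over.
At y = 0.368 m: A R^(2/3) = 0.3105 — ≈ 0.3097.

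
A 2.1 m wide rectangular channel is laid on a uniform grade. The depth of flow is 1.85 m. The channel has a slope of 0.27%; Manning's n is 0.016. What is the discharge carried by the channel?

Q = 9.66 m³/s

Flow area A = b·y = 2.1 × 1.85 = 3.885 m². Wetted perimeter P = b + 2y = 2.1 + 2×1.85 = 5.8 m.
Hydraulic radius R = A/P = 3.885/5.8 = 0.6698 m.
Manning's equation: Q = (1/n) A R^(2/3) S^(1/2) = (1/0.016) × 3.885 × 0.6698^(2/3) × 0.0027^(1/2) = 9.66 m³/s.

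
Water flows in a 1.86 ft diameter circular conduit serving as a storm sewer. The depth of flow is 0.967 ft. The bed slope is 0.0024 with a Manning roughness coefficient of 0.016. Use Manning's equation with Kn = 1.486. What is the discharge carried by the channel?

For a circular section of diameter D = 1.86 ft at depth y = 0.967 ft, the central angle is θ = 2 arccos(1 − 2y/D) = 3.221 rad. Then A = (D²/8)(θ − sin θ) = 1.427 ft² and P = Dθ/2 = 2.996 ft.
Hydraulic radius R = A/P = 1.427/2.996 = 0.4765 ft.
Manning's equation: Q = (1.486/n) A R^(2/3) S^(1/2) = (1.486/0.016) × 1.427 × 0.4765^(2/3) × 0.0024^(1/2) = 3.96 ft³/s.

Q = 3.96 ft³/s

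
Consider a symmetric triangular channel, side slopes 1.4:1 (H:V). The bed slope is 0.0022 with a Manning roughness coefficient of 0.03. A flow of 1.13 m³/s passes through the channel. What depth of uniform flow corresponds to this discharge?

y_n = 0.977 m

Manning's equation rearranged: A R^(2/3) = nQ / (1·√S) = 0.03 × 1.13 / (√0.0022) = 0.7228.
At y = 0.79 m: A R^(2/3) = 0.41 — short.
At y = 0.977 m: A R^(2/3) = 0.7225 — ≈ 0.7228.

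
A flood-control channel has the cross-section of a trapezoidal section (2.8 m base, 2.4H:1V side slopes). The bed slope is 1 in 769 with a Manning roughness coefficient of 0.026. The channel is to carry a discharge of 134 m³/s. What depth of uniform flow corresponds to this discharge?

y_n = 4.3 m

Manning's equation rearranged: A R^(2/3) = nQ / (1·√S) = 0.026 × 134 / (√0.0013) = 96.61.
Try y = 3.36 m: A R^(2/3) = 54.03 — low.
Try y = 4.99 m: A R^(2/3) = 138.2 — high.
Try y = 4.3 m: A R^(2/3) = 96.65 — close enough.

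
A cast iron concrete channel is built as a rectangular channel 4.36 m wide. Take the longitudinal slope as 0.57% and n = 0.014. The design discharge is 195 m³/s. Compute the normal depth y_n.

Manning's equation rearranged: A R^(2/3) = nQ / (1·√S) = 0.014 × 195 / (√0.0057) = 36.16.
At y = 6.66 m: A R^(2/3) = 40.42 — over.
At y = 5.18 m: A R^(2/3) = 30.04 — short.
At y = 6.06 m: A R^(2/3) = 36.19 — ≈ 36.16.

y_n = 6.06 m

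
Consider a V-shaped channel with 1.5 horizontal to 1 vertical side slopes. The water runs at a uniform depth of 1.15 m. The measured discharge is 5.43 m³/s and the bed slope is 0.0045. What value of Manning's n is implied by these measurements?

For a triangular section with side slope z = 1.5: A = zy² = 1.5×1.15² = 1.984 m²; P = 2y√(1+z²) = 2×1.15×1.803 = 4.146 m.
Hydraulic radius R = A/P = 1.984/4.146 = 0.4784 m.
Rearranging Manning's equation: n = (1/Q) A R^(2/3) S^(1/2) = (1/5.43) × 1.984 × 0.4784^(2/3) × √0.0045 = 0.015.

n = 0.015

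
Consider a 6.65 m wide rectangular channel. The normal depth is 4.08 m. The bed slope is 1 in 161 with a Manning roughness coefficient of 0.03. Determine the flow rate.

Flow area A = b·y = 6.65 × 4.08 = 27.13 m². Wetted perimeter P = b + 2y = 6.65 + 2×4.08 = 14.81 m.
Hydraulic radius R = A/P = 27.13/14.81 = 1.832 m.
Manning's equation: Q = (1/n) A R^(2/3) S^(1/2) = (1/0.03) × 27.13 × 1.832^(2/3) × 0.006211^(1/2) = 107 m³/s.

Q = 107 m³/s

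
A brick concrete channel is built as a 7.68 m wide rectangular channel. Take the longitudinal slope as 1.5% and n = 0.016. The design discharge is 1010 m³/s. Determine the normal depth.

Manning's equation rearranged: A R^(2/3) = nQ / (1·√S) = 0.016 × 1010 / (√0.015) = 131.9.
At y = 6.75 m: A R^(2/3) = 94.15 — too small.
At y = 10.4 m: A R^(2/3) = 158.8 — too large.
At y = 8.9 m: A R^(2/3) = 132 — matches.

y_n = 8.9 m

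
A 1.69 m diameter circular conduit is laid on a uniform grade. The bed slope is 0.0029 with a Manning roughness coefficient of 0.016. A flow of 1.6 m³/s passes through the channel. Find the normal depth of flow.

Manning's equation rearranged: A R^(2/3) = nQ / (1·√S) = 0.016 × 1.6 / (√0.0029) = 0.4754.
Trying y = 0.601 m: A R^(2/3) = 0.3422 — short.
Trying y = 0.863 m: A R^(2/3) = 0.6544 — over.
Trying y = 0.718 m: A R^(2/3) = 0.4748 — ≈ 0.4754.

y_n = 0.718 m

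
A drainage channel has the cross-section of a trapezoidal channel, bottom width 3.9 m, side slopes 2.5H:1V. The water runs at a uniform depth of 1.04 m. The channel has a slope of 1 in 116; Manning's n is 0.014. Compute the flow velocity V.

V = 5.29 m/s

With bottom width b = 3.9 m and side slope z = 2.5: A = (b + zy)y = (3.9 + 2.5×1.04)×1.04 = 6.76 m²; P = b + 2y√(1+z²) = 3.9 + 2×1.04×2.693 = 9.501 m.
Hydraulic radius R = A/P = 6.76/9.501 = 0.7115 m.
From Manning's equation, V = (1/n) R^(2/3) S^(1/2) = (1/0.014) × 0.7115^(2/3) × 0.008621^(1/2) = 5.29 m/s.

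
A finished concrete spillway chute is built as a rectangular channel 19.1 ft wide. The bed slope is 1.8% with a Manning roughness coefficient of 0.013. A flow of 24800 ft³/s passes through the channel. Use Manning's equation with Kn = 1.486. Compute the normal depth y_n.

y_n = 23.6 ft

Manning's equation rearranged: A R^(2/3) = nQ / (1.486·√S) = 0.013 × 24800 / (1.486 × √0.018) = 1617.
Try y = 19.8 ft: A R^(2/3) = 1309 — short.
Try y = 30.1 ft: A R^(2/3) = 2154 — over.
Try y = 23.6 ft: A R^(2/3) = 1618 — matches.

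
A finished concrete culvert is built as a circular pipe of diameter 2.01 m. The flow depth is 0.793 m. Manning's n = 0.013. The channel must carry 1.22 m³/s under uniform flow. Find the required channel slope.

S = 0.000579

For a circular section of diameter D = 2.01 m at depth y = 0.793 m, the central angle is θ = 2 arccos(1 − 2y/D) = 2.717 rad. Then A = (D²/8)(θ − sin θ) = 1.164 m² and P = Dθ/2 = 2.73 m.
Hydraulic radius R = A/P = 1.164/2.73 = 0.4262 m.
From Manning's equation, S = [nQ / (1 A R^(2/3))]² = [0.013 × 1.22 / (1 × 1.164 × 0.4262^(2/3))]² = 0.000579.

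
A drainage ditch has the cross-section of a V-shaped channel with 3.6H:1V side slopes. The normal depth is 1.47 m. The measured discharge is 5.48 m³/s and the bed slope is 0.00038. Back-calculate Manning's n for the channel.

For a triangular section with side slope z = 3.6: A = zy² = 3.6×1.47² = 7.779 m²; P = 2y√(1+z²) = 2×1.47×3.736 = 10.98 m.
Hydraulic radius R = A/P = 7.779/10.98 = 0.7082 m.
Rearranging Manning's equation: n = (1/Q) A R^(2/3) S^(1/2) = (1/5.48) × 7.779 × 0.7082^(2/3) × √0.00038 = 0.022.

n = 0.022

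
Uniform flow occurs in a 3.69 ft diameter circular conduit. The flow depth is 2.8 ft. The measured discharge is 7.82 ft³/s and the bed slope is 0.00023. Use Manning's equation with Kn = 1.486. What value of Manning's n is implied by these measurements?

For a circular section of diameter D = 3.69 ft at depth y = 2.8 ft, the central angle is θ = 2 arccos(1 − 2y/D) = 4.23 rad. Then A = (D²/8)(θ − sin θ) = 8.707 ft² and P = Dθ/2 = 7.804 ft.
Hydraulic radius R = A/P = 8.707/7.804 = 1.116 ft.
Rearranging Manning's equation: n = (1.486/Q) A R^(2/3) S^(1/2) = (1.486/7.82) × 8.707 × 1.116^(2/3) × √0.00023 = 0.027.

n = 0.027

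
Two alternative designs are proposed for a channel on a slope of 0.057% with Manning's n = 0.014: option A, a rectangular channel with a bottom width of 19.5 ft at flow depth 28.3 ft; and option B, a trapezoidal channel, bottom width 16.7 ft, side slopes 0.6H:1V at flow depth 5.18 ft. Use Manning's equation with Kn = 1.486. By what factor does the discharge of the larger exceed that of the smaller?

8.63

Channel A: Flow area A = b·y = 19.5 × 28.3 = 551.9 ft². Wetted perimeter P = b + 2y = 19.5 + 2×28.3 = 76.1 ft. Hydraulic radius R = A/P = 551.9/76.1 = 7.252 ft. Q_A = (1.486/0.014)·551.9·7.252^(2/3)·√0.00057 = 5239 ft³/s.
Channel B: With bottom width b = 16.7 ft and side slope z = 0.6: A = (b + zy)y = (16.7 + 0.6×5.18)×5.18 = 102.6 ft²; P = b + 2y√(1+z²) = 16.7 + 2×5.18×1.166 = 28.78 ft. Hydraulic radius R = A/P = 102.6/28.78 = 3.565 ft. Q_B = (1.486/0.014)·102.6·3.565^(2/3)·√0.00057 = 606.8 ft³/s.
The larger discharge is 5239 ft³/s and the smaller is 606.8 ft³/s; the ratio is 8.63.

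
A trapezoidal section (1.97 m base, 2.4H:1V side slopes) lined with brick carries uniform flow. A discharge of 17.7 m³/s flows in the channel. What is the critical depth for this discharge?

At critical depth, Q² T / (g A³) = 1, i.e. A³/T = Q²/g = 17.7²/9.81 = 31.94.
Try y = 1.02 m: A³/T = 13.33 — low.
Try y = 1.57 m: A³/T = 76.91 — high.
Try y = 1.27 m: A³/T = 32.09 — ≈ 31.94.

y_c = 1.27 m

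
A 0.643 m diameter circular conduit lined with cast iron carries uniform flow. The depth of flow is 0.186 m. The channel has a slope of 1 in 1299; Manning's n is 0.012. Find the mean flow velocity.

V = 0.52 m/s

For a circular section of diameter D = 0.643 m at depth y = 0.186 m, the central angle is θ = 2 arccos(1 − 2y/D) = 2.271 rad. Then A = (D²/8)(θ − sin θ) = 0.07789 m² and P = Dθ/2 = 0.7303 m.
Hydraulic radius R = A/P = 0.07789/0.7303 = 0.1067 m.
From Manning's equation, V = (1/n) R^(2/3) S^(1/2) = (1/0.012) × 0.1067^(2/3) × 0.0007698^(1/2) = 0.52 m/s.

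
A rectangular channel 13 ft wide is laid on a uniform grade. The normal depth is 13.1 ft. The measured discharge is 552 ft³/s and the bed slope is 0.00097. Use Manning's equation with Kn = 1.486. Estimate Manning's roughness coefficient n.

n = 0.038

Flow area A = b·y = 13 × 13.1 = 170.3 ft². Wetted perimeter P = b + 2y = 13 + 2×13.1 = 39.2 ft.
Hydraulic radius R = A/P = 170.3/39.2 = 4.344 ft.
Rearranging Manning's equation: n = (1.486/Q) A R^(2/3) S^(1/2) = (1.486/552) × 170.3 × 4.344^(2/3) × √0.00097 = 0.038.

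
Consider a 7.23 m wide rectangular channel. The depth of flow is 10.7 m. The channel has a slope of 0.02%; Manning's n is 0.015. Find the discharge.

Flow area A = b·y = 7.23 × 10.7 = 77.36 m². Wetted perimeter P = b + 2y = 7.23 + 2×10.7 = 28.63 m.
Hydraulic radius R = A/P = 77.36/28.63 = 2.702 m.
Manning's equation: Q = (1/n) A R^(2/3) S^(1/2) = (1/0.015) × 77.36 × 2.702^(2/3) × 0.0002^(1/2) = 141 m³/s.

Q = 141 m³/s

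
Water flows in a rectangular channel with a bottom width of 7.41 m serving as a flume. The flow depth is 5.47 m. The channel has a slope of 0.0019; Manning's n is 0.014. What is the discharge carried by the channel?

Q = 214 m³/s

Flow area A = b·y = 7.41 × 5.47 = 40.53 m². Wetted perimeter P = b + 2y = 7.41 + 2×5.47 = 18.35 m.
Hydraulic radius R = A/P = 40.53/18.35 = 2.209 m.
Manning's equation: Q = (1/n) A R^(2/3) S^(1/2) = (1/0.014) × 40.53 × 2.209^(2/3) × 0.0019^(1/2) = 214 m³/s.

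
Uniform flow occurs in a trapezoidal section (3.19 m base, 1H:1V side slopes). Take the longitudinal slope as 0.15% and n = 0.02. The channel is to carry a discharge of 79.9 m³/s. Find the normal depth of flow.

Manning's equation rearranged: A R^(2/3) = nQ / (1·√S) = 0.02 × 79.9 / (√0.0015) = 41.26.
At y = 4.52 m: A R^(2/3) = 58.62 — too large.
At y = 3.14 m: A R^(2/3) = 27.72 — too small.
At y = 3.82 m: A R^(2/3) = 41.27 — ≈ 41.26.

y_n = 3.82 m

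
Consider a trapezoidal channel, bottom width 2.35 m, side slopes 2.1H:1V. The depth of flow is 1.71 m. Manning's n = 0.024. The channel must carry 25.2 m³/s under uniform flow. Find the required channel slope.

With bottom width b = 2.35 m and side slope z = 2.1: A = (b + zy)y = (2.35 + 2.1×1.71)×1.71 = 10.16 m²; P = b + 2y√(1+z²) = 2.35 + 2×1.71×2.326 = 10.3 m.
Hydraulic radius R = A/P = 10.16/10.3 = 0.9859 m.
From Manning's equation, S = [nQ / (1 A R^(2/3))]² = [0.024 × 25.2 / (1 × 10.16 × 0.9859^(2/3))]² = 0.00361.

S = 0.00361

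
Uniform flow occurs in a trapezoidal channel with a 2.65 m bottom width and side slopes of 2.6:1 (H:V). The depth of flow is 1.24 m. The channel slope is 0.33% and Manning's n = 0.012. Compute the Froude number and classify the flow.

With bottom width b = 2.65 m and side slope z = 2.6: A = (b + zy)y = (2.65 + 2.6×1.24)×1.24 = 7.284 m²; P = b + 2y√(1+z²) = 2.65 + 2×1.24×2.786 = 9.558 m.
Hydraulic radius R = A/P = 7.284/9.558 = 0.762 m.
V = (1/n) R^(2/3) √S = (1/0.012) × 0.762^(2/3) × √0.0033 = 3.994 m/s. Hydraulic depth D_h = A/T = 7.284/9.098 = 0.8006 m.
Froude number Fr = V/√(g·D_h) = 3.994/√(9.81×0.8006) = 1.43, which is greater than 1, so the flow is supercritical.

supercritical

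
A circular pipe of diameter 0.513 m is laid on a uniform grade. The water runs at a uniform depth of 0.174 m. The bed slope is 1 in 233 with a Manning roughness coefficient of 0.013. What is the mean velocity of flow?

V = 1.06 m/s

For a circular section of diameter D = 0.513 m at depth y = 0.174 m, the central angle is θ = 2 arccos(1 − 2y/D) = 2.487 rad. Then A = (D²/8)(θ − sin θ) = 0.06177 m² and P = Dθ/2 = 0.6378 m.
Hydraulic radius R = A/P = 0.06177/0.6378 = 0.09684 m.
From Manning's equation, V = (1/n) R^(2/3) S^(1/2) = (1/0.013) × 0.09684^(2/3) × 0.004292^(1/2) = 1.06 m/s.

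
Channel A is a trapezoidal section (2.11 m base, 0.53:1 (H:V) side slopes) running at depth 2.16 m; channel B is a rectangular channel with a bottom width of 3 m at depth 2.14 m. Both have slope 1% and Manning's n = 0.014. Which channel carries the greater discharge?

Channel A: With bottom width b = 2.11 m and side slope z = 0.53: A = (b + zy)y = (2.11 + 0.53×2.16)×2.16 = 7.03 m²; P = b + 2y√(1+z²) = 2.11 + 2×2.16×1.132 = 6.999 m. Hydraulic radius R = A/P = 7.03/6.999 = 1.004 m. Q_A = (1/0.014)·7.03·1.004^(2/3)·√0.01 = 50.37 m³/s.
Channel B: Flow area A = b·y = 3 × 2.14 = 6.42 m². Wetted perimeter P = b + 2y = 3 + 2×2.14 = 7.28 m. Hydraulic radius R = A/P = 6.42/7.28 = 0.8819 m. Q_B = (1/0.014)·6.42·0.8819^(2/3)·√0.01 = 42.17 m³/s.
Q_A = 50.37 m³/s vs Q_B = 42.17 m³/s, so channel A carries more.

channel A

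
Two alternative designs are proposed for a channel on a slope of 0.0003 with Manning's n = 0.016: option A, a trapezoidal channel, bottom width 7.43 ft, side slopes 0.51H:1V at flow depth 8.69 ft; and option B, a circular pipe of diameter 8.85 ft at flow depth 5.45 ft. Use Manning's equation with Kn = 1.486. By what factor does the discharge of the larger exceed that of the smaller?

3.45

Channel A: With bottom width b = 7.43 ft and side slope z = 0.51: A = (b + zy)y = (7.43 + 0.51×8.69)×8.69 = 103.1 ft²; P = b + 2y√(1+z²) = 7.43 + 2×8.69×1.123 = 26.94 ft. Hydraulic radius R = A/P = 103.1/26.94 = 3.826 ft. Q_A = (1.486/0.016)·103.1·3.826^(2/3)·√0.0003 = 405.7 ft³/s.
Channel B: For a circular section of diameter D = 8.85 ft at depth y = 5.45 ft, the central angle is θ = 2 arccos(1 − 2y/D) = 3.609 rad. Then A = (D²/8)(θ − sin θ) = 39.75 ft² and P = Dθ/2 = 15.97 ft. Hydraulic radius R = A/P = 39.75/15.97 = 2.489 ft. Q_B = (1.486/0.016)·39.75·2.489^(2/3)·√0.0003 = 117.4 ft³/s.
The larger discharge is 405.7 ft³/s and the smaller is 117.4 ft³/s; the ratio is 3.45.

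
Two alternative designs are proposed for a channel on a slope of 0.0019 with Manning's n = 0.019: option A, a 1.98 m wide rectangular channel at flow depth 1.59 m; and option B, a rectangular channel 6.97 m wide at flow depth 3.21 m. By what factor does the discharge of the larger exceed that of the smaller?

13.9

Channel A: Flow area A = b·y = 1.98 × 1.59 = 3.148 m². Wetted perimeter P = b + 2y = 1.98 + 2×1.59 = 5.16 m. Hydraulic radius R = A/P = 3.148/5.16 = 0.6101 m. Q_A = (1/0.019)·3.148·0.6101^(2/3)·√0.0019 = 5.195 m³/s.
Channel B: Flow area A = b·y = 6.97 × 3.21 = 22.37 m². Wetted perimeter P = b + 2y = 6.97 + 2×3.21 = 13.39 m. Hydraulic radius R = A/P = 22.37/13.39 = 1.671 m. Q_B = (1/0.019)·22.37·1.671^(2/3)·√0.0019 = 72.28 m³/s.
The larger discharge is 72.28 m³/s and the smaller is 5.195 m³/s; the ratio is 13.9.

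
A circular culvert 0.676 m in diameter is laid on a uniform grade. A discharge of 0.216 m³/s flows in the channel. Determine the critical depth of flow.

At critical depth, Q² T / (g A³) = 1, i.e. A³/T = Q²/g = 0.216²/9.81 = 0.004756.
Try y = 0.218 m: A³/T = 0.001586 — too small.
Try y = 0.34 m: A³/T = 0.008744 — too large.
Try y = 0.29 m: A³/T = 0.004758 — close enough.

y_c = 0.29 m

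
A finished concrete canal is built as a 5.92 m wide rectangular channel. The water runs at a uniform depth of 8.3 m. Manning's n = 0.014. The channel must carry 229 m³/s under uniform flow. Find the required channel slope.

S = 0.0015

Flow area A = b·y = 5.92 × 8.3 = 49.14 m². Wetted perimeter P = b + 2y = 5.92 + 2×8.3 = 22.52 m.
Hydraulic radius R = A/P = 49.14/22.52 = 2.182 m.
From Manning's equation, S = [nQ / (1 A R^(2/3))]² = [0.014 × 229 / (1 × 49.14 × 2.182^(2/3))]² = 0.0015.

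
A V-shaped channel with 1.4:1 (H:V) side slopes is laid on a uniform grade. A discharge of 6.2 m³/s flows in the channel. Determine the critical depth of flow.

y_c = 1.32 m

At critical depth, Q² T / (g A³) = 1, i.e. A³/T = Q²/g = 6.2²/9.81 = 3.918.
Trying y = 1.45 m: A³/T = 6.282 — high.
Trying y = 1.08 m: A³/T = 1.44 — low.
Trying y = 1.32 m: A³/T = 3.927 — close enough.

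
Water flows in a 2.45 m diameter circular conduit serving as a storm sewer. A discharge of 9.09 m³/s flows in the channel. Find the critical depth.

y_c = 1.38 m

At critical depth, Q² T / (g A³) = 1, i.e. A³/T = Q²/g = 9.09²/9.81 = 8.423.
Trying y = 1.66 m: A³/T = 17.16 — over.
Trying y = 1.11 m: A³/T = 3.667 — short.
Trying y = 1.38 m: A³/T = 8.426 — ≈ 8.423.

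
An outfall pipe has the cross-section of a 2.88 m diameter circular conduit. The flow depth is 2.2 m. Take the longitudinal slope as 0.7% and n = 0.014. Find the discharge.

For a circular section of diameter D = 2.88 m at depth y = 2.2 m, the central angle is θ = 2 arccos(1 − 2y/D) = 4.254 rad. Then A = (D²/8)(θ − sin θ) = 5.34 m² and P = Dθ/2 = 6.125 m.
Hydraulic radius R = A/P = 5.34/6.125 = 0.8718 m.
Manning's equation: Q = (1/n) A R^(2/3) S^(1/2) = (1/0.014) × 5.34 × 0.8718^(2/3) × 0.007^(1/2) = 29.1 m³/s.

Q = 29.1 m³/s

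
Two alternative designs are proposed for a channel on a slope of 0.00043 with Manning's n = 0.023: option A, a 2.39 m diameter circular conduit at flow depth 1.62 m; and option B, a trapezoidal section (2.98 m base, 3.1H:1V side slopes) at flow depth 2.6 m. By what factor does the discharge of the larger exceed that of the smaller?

14.3

Channel A: For a circular section of diameter D = 2.39 m at depth y = 1.62 m, the central angle is θ = 2 arccos(1 − 2y/D) = 3.869 rad. Then A = (D²/8)(θ − sin θ) = 3.237 m² and P = Dθ/2 = 4.623 m. Hydraulic radius R = A/P = 3.237/4.623 = 0.7002 m. Q_A = (1/0.023)·3.237·0.7002^(2/3)·√0.00043 = 2.301 m³/s.
Channel B: With bottom width b = 2.98 m and side slope z = 3.1: A = (b + zy)y = (2.98 + 3.1×2.6)×2.6 = 28.7 m²; P = b + 2y√(1+z²) = 2.98 + 2×2.6×3.257 = 19.92 m. Hydraulic radius R = A/P = 28.7/19.92 = 1.441 m. Q_B = (1/0.023)·28.7·1.441^(2/3)·√0.00043 = 33.02 m³/s.
The larger discharge is 33.02 m³/s and the smaller is 2.301 m³/s; the ratio is 14.3.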